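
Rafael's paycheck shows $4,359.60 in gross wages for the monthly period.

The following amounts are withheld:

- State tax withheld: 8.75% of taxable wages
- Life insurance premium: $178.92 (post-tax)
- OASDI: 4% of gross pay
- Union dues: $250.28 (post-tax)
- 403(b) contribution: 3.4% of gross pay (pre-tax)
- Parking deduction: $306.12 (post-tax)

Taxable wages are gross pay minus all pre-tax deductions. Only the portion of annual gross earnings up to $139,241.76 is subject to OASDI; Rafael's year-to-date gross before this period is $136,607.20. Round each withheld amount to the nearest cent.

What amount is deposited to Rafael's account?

403(b) contribution: $4,359.60 × 0.034 = $148.23
Taxable wages = $4,359.60 − $148.23 = $4,211.37
State tax withheld: $4,211.37 × 0.0875 = $368.49
OASDI: only $139,241.76 − $136,607.20 = $2,634.56 of this check is subject → $2,634.56 × 0.04 = $105.38
Union dues: $250.28
Parking deduction: $306.12
Life insurance premium: $178.92
Total deductions = $148.23 + $368.49 + $105.38 + $250.28 + $306.12 + $178.92 = $1,357.42
Net pay = $4,359.60 − $1,357.42 = $3,002.18

$3,002.18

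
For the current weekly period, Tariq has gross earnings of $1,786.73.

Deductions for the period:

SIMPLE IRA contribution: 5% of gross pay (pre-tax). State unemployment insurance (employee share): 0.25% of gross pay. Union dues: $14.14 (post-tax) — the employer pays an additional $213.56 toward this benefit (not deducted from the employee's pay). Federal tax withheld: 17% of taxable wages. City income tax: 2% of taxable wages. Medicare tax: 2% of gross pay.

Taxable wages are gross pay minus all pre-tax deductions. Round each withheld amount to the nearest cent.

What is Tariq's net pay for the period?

SIMPLE IRA contribution: $1,786.73 × 0.05 = $89.34
Taxable wages = $1,786.73 − $89.34 = $1,697.39
City income tax: $1,697.39 × 0.02 = $33.95
Federal tax withheld: $1,697.39 × 0.17 = $288.56
Medicare tax: $1,786.73 × 0.02 = $35.73
State unemployment insurance (employee share): $1,786.73 × 0.0025 = $4.47
Union dues: $14.14
(Employer's $213.56 toward union dues is not withheld from the employee.)
Total deductions = $89.34 + $33.95 + $288.56 + $35.73 + $4.47 + $14.14 = $466.19
Net pay = $1,786.73 − $466.19 = $1,320.54

$1,320.54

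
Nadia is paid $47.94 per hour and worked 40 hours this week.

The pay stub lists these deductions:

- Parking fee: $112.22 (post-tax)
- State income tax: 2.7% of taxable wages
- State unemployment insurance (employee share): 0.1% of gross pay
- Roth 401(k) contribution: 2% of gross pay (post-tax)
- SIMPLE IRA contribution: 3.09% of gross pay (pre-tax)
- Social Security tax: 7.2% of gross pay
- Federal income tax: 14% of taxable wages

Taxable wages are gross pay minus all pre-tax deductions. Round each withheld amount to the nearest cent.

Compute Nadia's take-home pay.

Gross pay: 40 × $47.94 = $1,917.60
SIMPLE IRA contribution: $1,917.60 × 0.0309 = $59.25
Taxable wages = $1,917.60 − $59.25 = $1,858.35
Federal income tax: $1,858.35 × 0.14 = $260.17
State income tax: $1,858.35 × 0.027 = $50.18
Social Security tax: $1,917.60 × 0.072 = $138.07
State unemployment insurance (employee share): $1,917.60 × 0.001 = $1.92
Parking fee: $112.22
Roth 401(k) contribution: $1,917.60 × 0.02 = $38.35
Total deductions = $59.25 + $260.17 + $50.18 + $138.07 + $1.92 + $112.22 + $38.35 = $660.16
Net pay = $1,917.60 − $660.16 = $1,257.44

$1,257.44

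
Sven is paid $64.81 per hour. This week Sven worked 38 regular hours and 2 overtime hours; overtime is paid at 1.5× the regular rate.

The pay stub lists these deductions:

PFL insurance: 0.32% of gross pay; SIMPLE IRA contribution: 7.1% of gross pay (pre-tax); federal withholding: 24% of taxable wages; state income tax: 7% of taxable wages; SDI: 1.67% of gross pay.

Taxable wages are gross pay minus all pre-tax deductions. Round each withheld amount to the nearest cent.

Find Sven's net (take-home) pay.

$1,650.42

Regular pay: 38 × $64.81 = $2,462.78
Overtime pay: 2 × $64.81 × 1.5 = $194.43
Gross pay = $2,462.78 + $194.43 = $2,657.21
SIMPLE IRA contribution: $2,657.21 × 0.071 = $188.66
Taxable wages = $2,657.21 − $188.66 = $2,468.55
State income tax: $2,468.55 × 0.07 = $172.80
Federal withholding: $2,468.55 × 0.24 = $592.45
SDI: $2,657.21 × 0.0167 = $44.38
PFL insurance: $2,657.21 × 0.0032 = $8.50
Total deductions = $188.66 + $172.80 + $592.45 + $44.38 + $8.50 = $1,006.79
Net pay = $2,657.21 − $1,006.79 = $1,650.42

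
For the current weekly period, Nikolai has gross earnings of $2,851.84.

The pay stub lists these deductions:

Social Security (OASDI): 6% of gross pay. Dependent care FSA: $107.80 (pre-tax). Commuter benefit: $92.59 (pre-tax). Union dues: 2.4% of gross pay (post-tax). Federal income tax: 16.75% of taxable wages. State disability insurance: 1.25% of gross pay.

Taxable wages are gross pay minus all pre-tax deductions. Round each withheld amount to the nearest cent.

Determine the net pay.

$1,932.13

Commuter benefit: $92.59
Dependent care FSA: $107.80
Pre-tax total = $92.59 + $107.80 = $200.39
Taxable wages = $2,851.84 − $200.39 = $2,651.45
Federal income tax: $2,651.45 × 0.1675 = $444.12
Social Security (OASDI): $2,851.84 × 0.06 = $171.11
State disability insurance: $2,851.84 × 0.0125 = $35.65
Union dues: $2,851.84 × 0.024 = $68.44
Total deductions = $92.59 + $107.80 + $444.12 + $171.11 + $35.65 + $68.44 = $919.71
Net pay = $2,851.84 − $919.71 = $1,932.13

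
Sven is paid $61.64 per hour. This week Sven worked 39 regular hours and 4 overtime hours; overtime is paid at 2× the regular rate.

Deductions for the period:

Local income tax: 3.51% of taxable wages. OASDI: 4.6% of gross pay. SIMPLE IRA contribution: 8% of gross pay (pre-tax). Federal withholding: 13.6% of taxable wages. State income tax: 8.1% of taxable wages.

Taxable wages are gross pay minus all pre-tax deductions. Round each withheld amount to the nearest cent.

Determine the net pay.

$1860.12

Regular pay: 39 × $61.64 = $2403.96
Overtime pay: 4 × $61.64 × 2 = $493.12
Gross pay = $2403.96 + $493.12 = $2897.08
SIMPLE IRA contribution: $2897.08 × 0.08 = $231.77
Taxable wages = $2897.08 − $231.77 = $2665.31
Federal withholding: $2665.31 × 0.136 = $362.48
Local income tax: $2665.31 × 0.0351 = $93.55
State income tax: $2665.31 × 0.081 = $215.89
OASDI: $2897.08 × 0.046 = $133.27
Total deductions = $231.77 + $362.48 + $93.55 + $215.89 + $133.27 = $1036.96
Net pay = $2897.08 − $1036.96 = $1860.12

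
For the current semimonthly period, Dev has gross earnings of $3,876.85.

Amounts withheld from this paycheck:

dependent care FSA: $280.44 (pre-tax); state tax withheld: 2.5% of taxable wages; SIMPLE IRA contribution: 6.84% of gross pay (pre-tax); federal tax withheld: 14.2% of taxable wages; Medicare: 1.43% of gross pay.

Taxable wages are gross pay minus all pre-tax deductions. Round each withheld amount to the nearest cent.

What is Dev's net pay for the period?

$2,719.48

Dependent care FSA: $280.44
SIMPLE IRA contribution: $3,876.85 × 0.0684 = $265.18
Pre-tax total = $280.44 + $265.18 = $545.62
Taxable wages = $3,876.85 − $545.62 = $3,331.23
Federal tax withheld: $3,331.23 × 0.142 = $473.03
State tax withheld: $3,331.23 × 0.025 = $83.28
Medicare: $3,876.85 × 0.0143 = $55.44
Total deductions = $280.44 + $265.18 + $473.03 + $83.28 + $55.44 = $1,157.37
Net pay = $3,876.85 − $1,157.37 = $2,719.48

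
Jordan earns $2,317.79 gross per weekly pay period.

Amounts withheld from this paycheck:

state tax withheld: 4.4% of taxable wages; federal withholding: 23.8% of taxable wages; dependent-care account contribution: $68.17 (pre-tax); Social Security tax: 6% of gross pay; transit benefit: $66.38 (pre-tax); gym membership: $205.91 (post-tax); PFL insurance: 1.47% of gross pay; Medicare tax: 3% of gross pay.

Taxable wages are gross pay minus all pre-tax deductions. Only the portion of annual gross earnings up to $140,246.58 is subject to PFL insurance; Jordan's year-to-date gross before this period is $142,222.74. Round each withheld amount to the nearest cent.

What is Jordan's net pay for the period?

$1,153.06

Transit benefit: $66.38
Dependent-care account contribution: $68.17
Pre-tax total = $66.38 + $68.17 = $134.55
Taxable wages = $2,317.79 − $134.55 = $2,183.24
State tax withheld: $2,183.24 × 0.044 = $96.06
Federal withholding: $2,183.24 × 0.238 = $519.61
Social Security tax: $2,317.79 × 0.06 = $139.07
Medicare tax: $2,317.79 × 0.03 = $69.53
PFL insurance: annual cap $140,246.58 already reached (YTD $142,222.74), so $0.00
Gym membership: $205.91
Total deductions = $66.38 + $68.17 + $96.06 + $519.61 + $139.07 + $69.53 + $0.00 + $205.91 = $1,164.73
Net pay = $2,317.79 − $1,164.73 = $1,153.06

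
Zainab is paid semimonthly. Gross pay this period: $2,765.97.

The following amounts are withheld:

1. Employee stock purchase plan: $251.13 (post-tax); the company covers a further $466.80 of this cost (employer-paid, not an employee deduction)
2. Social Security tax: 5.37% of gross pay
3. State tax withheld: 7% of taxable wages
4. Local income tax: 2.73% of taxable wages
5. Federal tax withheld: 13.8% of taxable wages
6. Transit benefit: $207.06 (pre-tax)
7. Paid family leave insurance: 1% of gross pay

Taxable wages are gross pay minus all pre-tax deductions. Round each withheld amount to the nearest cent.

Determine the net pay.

$1,529.48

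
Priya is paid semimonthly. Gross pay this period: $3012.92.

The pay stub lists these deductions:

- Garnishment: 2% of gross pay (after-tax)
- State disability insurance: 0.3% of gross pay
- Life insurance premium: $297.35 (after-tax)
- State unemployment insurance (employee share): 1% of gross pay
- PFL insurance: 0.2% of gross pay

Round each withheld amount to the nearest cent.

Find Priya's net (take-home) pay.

PFL insurance: $3012.92 × 0.002 = $6.03
State disability insurance: $3012.92 × 0.003 = $9.04
State unemployment insurance (employee share): $3012.92 × 0.01 = $30.13
Life insurance premium: $297.35
Garnishment: $3012.92 × 0.02 = $60.26
Total deductions = $6.03 + $9.04 + $30.13 + $297.35 + $60.26 = $402.81
Net pay = $3012.92 − $402.81 = $2610.11

$2610.11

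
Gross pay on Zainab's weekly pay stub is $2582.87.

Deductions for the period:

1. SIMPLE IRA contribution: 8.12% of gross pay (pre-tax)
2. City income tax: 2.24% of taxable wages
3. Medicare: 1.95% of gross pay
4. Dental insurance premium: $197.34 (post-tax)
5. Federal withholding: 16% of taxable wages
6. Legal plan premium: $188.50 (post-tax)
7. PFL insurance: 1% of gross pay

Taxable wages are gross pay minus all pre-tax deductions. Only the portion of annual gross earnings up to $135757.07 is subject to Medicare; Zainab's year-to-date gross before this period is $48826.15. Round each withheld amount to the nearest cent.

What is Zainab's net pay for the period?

$1478.24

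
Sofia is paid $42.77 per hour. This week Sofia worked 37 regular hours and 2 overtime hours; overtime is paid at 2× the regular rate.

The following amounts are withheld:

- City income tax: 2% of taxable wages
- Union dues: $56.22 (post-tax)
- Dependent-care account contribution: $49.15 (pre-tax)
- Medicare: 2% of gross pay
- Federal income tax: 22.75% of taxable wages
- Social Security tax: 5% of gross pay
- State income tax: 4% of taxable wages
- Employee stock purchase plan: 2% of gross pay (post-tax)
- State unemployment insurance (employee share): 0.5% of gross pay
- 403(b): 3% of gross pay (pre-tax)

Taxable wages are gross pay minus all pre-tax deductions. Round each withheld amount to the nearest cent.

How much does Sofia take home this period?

$954.10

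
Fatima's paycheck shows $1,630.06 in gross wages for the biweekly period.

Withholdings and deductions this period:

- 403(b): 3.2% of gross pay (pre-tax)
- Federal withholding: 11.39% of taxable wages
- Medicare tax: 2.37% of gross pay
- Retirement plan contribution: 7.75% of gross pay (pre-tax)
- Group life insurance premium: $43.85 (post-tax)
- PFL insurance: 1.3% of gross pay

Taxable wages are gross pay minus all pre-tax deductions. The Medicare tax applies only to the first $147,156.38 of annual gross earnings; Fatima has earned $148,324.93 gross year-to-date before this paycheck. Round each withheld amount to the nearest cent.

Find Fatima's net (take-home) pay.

$1,221.20

Retirement plan contribution: $1,630.06 × 0.0775 = $126.33
403(b): $1,630.06 × 0.032 = $52.16
Pre-tax total = $126.33 + $52.16 = $178.49
Taxable wages = $1,630.06 − $178.49 = $1,451.57
Federal withholding: $1,451.57 × 0.1139 = $165.33
PFL insurance: $1,630.06 × 0.013 = $21.19
Medicare tax: annual cap $147,156.38 already reached (YTD $148,324.93), so $0.00
Group life insurance premium: $43.85
Total deductions = $126.33 + $52.16 + $165.33 + $21.19 + $0.00 + $43.85 = $408.86
Net pay = $1,630.06 − $408.86 = $1,221.20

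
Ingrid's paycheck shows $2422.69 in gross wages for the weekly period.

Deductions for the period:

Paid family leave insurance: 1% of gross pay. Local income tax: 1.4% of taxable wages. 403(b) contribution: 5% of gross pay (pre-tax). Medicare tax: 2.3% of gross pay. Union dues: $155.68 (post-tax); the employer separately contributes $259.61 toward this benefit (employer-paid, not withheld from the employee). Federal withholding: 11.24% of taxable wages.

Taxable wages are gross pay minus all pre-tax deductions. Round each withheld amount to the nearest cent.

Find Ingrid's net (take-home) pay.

403(b) contribution: $2422.69 × 0.05 = $121.13
Taxable wages = $2422.69 − $121.13 = $2301.56
Local income tax: $2301.56 × 0.014 = $32.22
Federal withholding: $2301.56 × 0.1124 = $258.70
Paid family leave insurance: $2422.69 × 0.01 = $24.23
Medicare tax: $2422.69 × 0.023 = $55.72
Union dues: $155.68
(Employer's $259.61 toward union dues is not withheld from the employee.)
Total deductions = $121.13 + $32.22 + $258.70 + $24.23 + $55.72 + $155.68 = $647.68
Net pay = $2422.69 − $647.68 = $1775.01

$1775.01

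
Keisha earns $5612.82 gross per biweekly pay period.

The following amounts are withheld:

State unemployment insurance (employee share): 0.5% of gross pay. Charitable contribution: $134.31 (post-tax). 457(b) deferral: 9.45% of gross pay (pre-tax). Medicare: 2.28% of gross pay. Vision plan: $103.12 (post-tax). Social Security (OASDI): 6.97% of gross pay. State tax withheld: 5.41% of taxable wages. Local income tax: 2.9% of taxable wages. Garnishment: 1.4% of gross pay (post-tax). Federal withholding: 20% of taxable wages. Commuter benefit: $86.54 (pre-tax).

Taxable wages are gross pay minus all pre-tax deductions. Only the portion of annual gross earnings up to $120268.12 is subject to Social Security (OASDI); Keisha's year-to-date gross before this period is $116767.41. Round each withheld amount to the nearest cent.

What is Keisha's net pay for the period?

$2865.50

Commuter benefit: $86.54
457(b) deferral: $5612.82 × 0.0945 = $530.41
Pre-tax total = $86.54 + $530.41 = $616.95
Taxable wages = $5612.82 − $616.95 = $4995.87
State tax withheld: $4995.87 × 0.0541 = $270.28
Local income tax: $4995.87 × 0.029 = $144.88
Federal withholding: $4995.87 × 0.2 = $999.17
Medicare: $5612.82 × 0.0228 = $127.97
Social Security (OASDI): only $120268.12 − $116767.41 = $3500.71 of this check is subject → $3500.71 × 0.0697 = $244.00
State unemployment insurance (employee share): $5612.82 × 0.005 = $28.06
Charitable contribution: $134.31
Vision plan: $103.12
Garnishment: $5612.82 × 0.014 = $78.58
Total deductions = $86.54 + $530.41 + $270.28 + $144.88 + $999.17 + $127.97 + $244.00 + $28.06 + $134.31 + $103.12 + $78.58 = $2747.32
Net pay = $5612.82 − $2747.32 = $2865.50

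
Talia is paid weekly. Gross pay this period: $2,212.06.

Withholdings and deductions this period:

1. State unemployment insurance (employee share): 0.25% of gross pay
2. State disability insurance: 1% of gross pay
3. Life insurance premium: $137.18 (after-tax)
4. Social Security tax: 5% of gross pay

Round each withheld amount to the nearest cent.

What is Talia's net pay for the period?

State disability insurance: $2,212.06 × 0.01 = $22.12
Social Security tax: $2,212.06 × 0.05 = $110.60
State unemployment insurance (employee share): $2,212.06 × 0.0025 = $5.53
Life insurance premium: $137.18
Total deductions = $22.12 + $110.60 + $5.53 + $137.18 = $275.43
Net pay = $2,212.06 − $275.43 = $1,936.63

$1,936.63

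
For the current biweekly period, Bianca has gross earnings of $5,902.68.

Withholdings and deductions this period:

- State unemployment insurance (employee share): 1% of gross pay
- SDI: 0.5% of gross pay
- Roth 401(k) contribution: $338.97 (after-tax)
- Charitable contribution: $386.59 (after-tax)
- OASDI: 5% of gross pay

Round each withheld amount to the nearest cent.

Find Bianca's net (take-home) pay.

$4,793.45

OASDI: $5,902.68 × 0.05 = $295.13
State unemployment insurance (employee share): $5,902.68 × 0.01 = $59.03
SDI: $5,902.68 × 0.005 = $29.51
Charitable contribution: $386.59
Roth 401(k) contribution: $338.97
Total deductions = $295.13 + $59.03 + $29.51 + $386.59 + $338.97 = $1,109.23
Net pay = $5,902.68 − $1,109.23 = $4,793.45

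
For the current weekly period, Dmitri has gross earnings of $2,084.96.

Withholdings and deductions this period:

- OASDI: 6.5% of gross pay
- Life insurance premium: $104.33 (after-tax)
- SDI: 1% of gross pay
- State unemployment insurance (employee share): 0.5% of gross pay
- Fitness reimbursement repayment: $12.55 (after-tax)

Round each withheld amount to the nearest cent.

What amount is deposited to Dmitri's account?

$1,801.29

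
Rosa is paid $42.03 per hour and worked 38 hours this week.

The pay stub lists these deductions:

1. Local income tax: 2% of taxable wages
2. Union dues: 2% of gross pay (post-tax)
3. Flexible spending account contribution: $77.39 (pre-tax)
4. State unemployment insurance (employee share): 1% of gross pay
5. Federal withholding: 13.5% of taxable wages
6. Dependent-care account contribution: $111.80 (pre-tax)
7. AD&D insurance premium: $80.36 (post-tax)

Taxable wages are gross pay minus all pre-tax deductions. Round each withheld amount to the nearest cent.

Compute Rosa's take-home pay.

Gross pay: 38 × $42.03 = $1597.14
Dependent-care account contribution: $111.80
Flexible spending account contribution: $77.39
Pre-tax total = $111.80 + $77.39 = $189.19
Taxable wages = $1597.14 − $189.19 = $1407.95
Federal withholding: $1407.95 × 0.135 = $190.07
Local income tax: $1407.95 × 0.02 = $28.16
State unemployment insurance (employee share): $1597.14 × 0.01 = $15.97
Union dues: $1597.14 × 0.02 = $31.94
AD&D insurance premium: $80.36
Total deductions = $111.80 + $77.39 + $190.07 + $28.16 + $15.97 + $31.94 + $80.36 = $535.69
Net pay = $1597.14 − $535.69 = $1061.45

$1061.45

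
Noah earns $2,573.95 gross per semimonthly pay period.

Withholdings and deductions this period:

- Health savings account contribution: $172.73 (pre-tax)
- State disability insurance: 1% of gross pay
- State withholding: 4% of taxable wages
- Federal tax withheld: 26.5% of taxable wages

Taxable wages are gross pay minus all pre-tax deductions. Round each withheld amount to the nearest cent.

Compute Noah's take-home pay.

$1,643.11

Health savings account contribution: $172.73
Taxable wages = $2,573.95 − $172.73 = $2,401.22
State withholding: $2,401.22 × 0.04 = $96.05
Federal tax withheld: $2,401.22 × 0.265 = $636.32
State disability insurance: $2,573.95 × 0.01 = $25.74
Total deductions = $172.73 + $96.05 + $636.32 + $25.74 = $930.84
Net pay = $2,573.95 − $930.84 = $1,643.11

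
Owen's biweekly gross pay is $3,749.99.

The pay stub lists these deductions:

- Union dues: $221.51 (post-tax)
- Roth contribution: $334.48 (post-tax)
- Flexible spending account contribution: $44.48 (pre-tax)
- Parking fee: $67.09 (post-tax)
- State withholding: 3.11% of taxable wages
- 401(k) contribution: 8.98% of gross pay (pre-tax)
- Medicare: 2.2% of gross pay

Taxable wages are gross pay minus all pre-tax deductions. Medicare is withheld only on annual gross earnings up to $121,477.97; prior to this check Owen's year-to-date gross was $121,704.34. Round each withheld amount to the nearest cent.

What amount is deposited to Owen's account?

$2,640.91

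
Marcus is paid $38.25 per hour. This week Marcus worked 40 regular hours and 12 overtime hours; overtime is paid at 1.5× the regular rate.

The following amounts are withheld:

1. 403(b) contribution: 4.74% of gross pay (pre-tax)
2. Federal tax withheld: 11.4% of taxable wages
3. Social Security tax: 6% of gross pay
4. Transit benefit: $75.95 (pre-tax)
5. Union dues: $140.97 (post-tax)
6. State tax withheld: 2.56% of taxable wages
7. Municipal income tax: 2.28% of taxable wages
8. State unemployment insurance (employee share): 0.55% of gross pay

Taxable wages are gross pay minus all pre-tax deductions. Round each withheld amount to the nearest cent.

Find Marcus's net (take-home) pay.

$1,420.24

Regular pay: 40 × $38.25 = $1,530.00
Overtime pay: 12 × $38.25 × 1.5 = $688.50
Gross pay = $1,530.00 + $688.50 = $2,218.50
Transit benefit: $75.95
403(b) contribution: $2,218.50 × 0.0474 = $105.16
Pre-tax total = $75.95 + $105.16 = $181.11
Taxable wages = $2,218.50 − $181.11 = $2,037.39
Federal tax withheld: $2,037.39 × 0.114 = $232.26
Municipal income tax: $2,037.39 × 0.0228 = $46.45
State tax withheld: $2,037.39 × 0.0256 = $52.16
Social Security tax: $2,218.50 × 0.06 = $133.11
State unemployment insurance (employee share): $2,218.50 × 0.0055 = $12.20
Union dues: $140.97
Total deductions = $75.95 + $105.16 + $232.26 + $46.45 + $52.16 + $133.11 + $12.20 + $140.97 = $798.26
Net pay = $2,218.50 − $798.26 = $1,420.24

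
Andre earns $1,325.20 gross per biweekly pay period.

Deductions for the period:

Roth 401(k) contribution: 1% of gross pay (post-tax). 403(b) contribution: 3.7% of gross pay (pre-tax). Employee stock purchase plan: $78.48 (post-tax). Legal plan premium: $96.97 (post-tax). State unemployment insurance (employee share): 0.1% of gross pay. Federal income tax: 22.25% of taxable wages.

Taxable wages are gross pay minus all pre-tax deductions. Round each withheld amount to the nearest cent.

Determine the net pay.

403(b) contribution: $1,325.20 × 0.037 = $49.03
Taxable wages = $1,325.20 − $49.03 = $1,276.17
Federal income tax: $1,276.17 × 0.2225 = $283.95
State unemployment insurance (employee share): $1,325.20 × 0.001 = $1.33
Employee stock purchase plan: $78.48
Legal plan premium: $96.97
Roth 401(k) contribution: $1,325.20 × 0.01 = $13.25
Total deductions = $49.03 + $283.95 + $1.33 + $78.48 + $96.97 + $13.25 = $523.01
Net pay = $1,325.20 − $523.01 = $802.19

$802.19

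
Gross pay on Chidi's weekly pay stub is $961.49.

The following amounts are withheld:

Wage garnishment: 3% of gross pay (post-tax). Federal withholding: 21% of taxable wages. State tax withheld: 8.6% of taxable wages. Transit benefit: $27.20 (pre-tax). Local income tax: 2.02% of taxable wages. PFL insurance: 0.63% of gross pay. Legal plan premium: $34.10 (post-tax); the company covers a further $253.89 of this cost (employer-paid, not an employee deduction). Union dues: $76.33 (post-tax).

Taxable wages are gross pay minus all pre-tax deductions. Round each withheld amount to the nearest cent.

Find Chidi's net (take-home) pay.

$493.54

Transit benefit: $27.20
Taxable wages = $961.49 − $27.20 = $934.29
Federal withholding: $934.29 × 0.21 = $196.20
Local income tax: $934.29 × 0.0202 = $18.87
State tax withheld: $934.29 × 0.086 = $80.35
PFL insurance: $961.49 × 0.0063 = $6.06
Wage garnishment: $961.49 × 0.03 = $28.84
Union dues: $76.33
Legal plan premium: $34.10
(Employer's $253.89 toward legal plan premium is not withheld from the employee.)
Total deductions = $27.20 + $196.20 + $18.87 + $80.35 + $6.06 + $28.84 + $76.33 + $34.10 = $467.95
Net pay = $961.49 − $467.95 = $493.54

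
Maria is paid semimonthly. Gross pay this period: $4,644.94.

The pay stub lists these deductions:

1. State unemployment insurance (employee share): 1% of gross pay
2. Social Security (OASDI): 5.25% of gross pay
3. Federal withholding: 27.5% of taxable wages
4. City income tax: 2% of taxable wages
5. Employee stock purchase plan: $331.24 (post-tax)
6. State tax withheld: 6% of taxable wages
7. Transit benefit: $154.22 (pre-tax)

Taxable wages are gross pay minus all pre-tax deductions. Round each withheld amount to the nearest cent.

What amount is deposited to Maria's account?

$2,274.97

Transit benefit: $154.22
Taxable wages = $4,644.94 − $154.22 = $4,490.72
State tax withheld: $4,490.72 × 0.06 = $269.44
Federal withholding: $4,490.72 × 0.275 = $1,234.95
City income tax: $4,490.72 × 0.02 = $89.81
Social Security (OASDI): $4,644.94 × 0.0525 = $243.86
State unemployment insurance (employee share): $4,644.94 × 0.01 = $46.45
Employee stock purchase plan: $331.24
Total deductions = $154.22 + $269.44 + $1,234.95 + $89.81 + $243.86 + $46.45 + $331.24 = $2,369.97
Net pay = $4,644.94 − $2,369.97 = $2,274.97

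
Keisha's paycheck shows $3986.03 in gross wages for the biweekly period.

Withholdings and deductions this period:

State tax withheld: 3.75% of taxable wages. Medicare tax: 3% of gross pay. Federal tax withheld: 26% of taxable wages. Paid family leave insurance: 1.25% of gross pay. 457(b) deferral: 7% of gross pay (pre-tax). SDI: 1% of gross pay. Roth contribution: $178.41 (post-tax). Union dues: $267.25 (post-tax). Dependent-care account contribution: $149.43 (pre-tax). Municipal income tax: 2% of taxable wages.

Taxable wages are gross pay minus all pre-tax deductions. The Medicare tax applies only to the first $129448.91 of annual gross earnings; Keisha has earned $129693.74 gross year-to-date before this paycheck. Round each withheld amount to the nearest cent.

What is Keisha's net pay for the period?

$1892.70

Dependent-care account contribution: $149.43
457(b) deferral: $3986.03 × 0.07 = $279.02
Pre-tax total = $149.43 + $279.02 = $428.45
Taxable wages = $3986.03 − $428.45 = $3557.58
State tax withheld: $3557.58 × 0.0375 = $133.41
Municipal income tax: $3557.58 × 0.02 = $71.15
Federal tax withheld: $3557.58 × 0.26 = $924.97
Paid family leave insurance: $3986.03 × 0.0125 = $49.83
Medicare tax: annual cap $129448.91 already reached (YTD $129693.74), so $0.00
SDI: $3986.03 × 0.01 = $39.86
Union dues: $267.25
Roth contribution: $178.41
Total deductions = $149.43 + $279.02 + $133.41 + $71.15 + $924.97 + $49.83 + $0.00 + $39.86 + $267.25 + $178.41 = $2093.33
Net pay = $3986.03 − $2093.33 = $1892.70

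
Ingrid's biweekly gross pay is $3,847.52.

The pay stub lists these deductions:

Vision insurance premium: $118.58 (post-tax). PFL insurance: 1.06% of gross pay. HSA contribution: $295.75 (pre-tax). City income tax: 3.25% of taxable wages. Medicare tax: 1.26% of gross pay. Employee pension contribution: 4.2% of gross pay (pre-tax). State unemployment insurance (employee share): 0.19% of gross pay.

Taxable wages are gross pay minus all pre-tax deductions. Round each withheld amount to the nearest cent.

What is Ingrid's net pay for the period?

HSA contribution: $295.75
Employee pension contribution: $3,847.52 × 0.042 = $161.60
Pre-tax total = $295.75 + $161.60 = $457.35
Taxable wages = $3,847.52 − $457.35 = $3,390.17
City income tax: $3,390.17 × 0.0325 = $110.18
Medicare tax: $3,847.52 × 0.0126 = $48.48
State unemployment insurance (employee share): $3,847.52 × 0.0019 = $7.31
PFL insurance: $3,847.52 × 0.0106 = $40.78
Vision insurance premium: $118.58
Total deductions = $295.75 + $161.60 + $110.18 + $48.48 + $7.31 + $40.78 + $118.58 = $782.68
Net pay = $3,847.52 − $782.68 = $3,064.84

$3,064.84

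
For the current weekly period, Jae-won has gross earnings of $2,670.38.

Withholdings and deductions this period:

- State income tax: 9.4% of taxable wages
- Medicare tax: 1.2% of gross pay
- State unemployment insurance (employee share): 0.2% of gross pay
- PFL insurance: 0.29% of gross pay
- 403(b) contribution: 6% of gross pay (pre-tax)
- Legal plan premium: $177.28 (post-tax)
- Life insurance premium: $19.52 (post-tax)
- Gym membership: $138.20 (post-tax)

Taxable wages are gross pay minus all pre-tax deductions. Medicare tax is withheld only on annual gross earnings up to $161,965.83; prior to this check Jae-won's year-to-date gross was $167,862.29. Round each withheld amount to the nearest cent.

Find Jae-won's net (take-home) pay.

$1,926.12

403(b) contribution: $2,670.38 × 0.06 = $160.22
Taxable wages = $2,670.38 − $160.22 = $2,510.16
State income tax: $2,510.16 × 0.094 = $235.96
Medicare tax: annual cap $161,965.83 already reached (YTD $167,862.29), so $0.00
State unemployment insurance (employee share): $2,670.38 × 0.002 = $5.34
PFL insurance: $2,670.38 × 0.0029 = $7.74
Life insurance premium: $19.52
Legal plan premium: $177.28
Gym membership: $138.20
Total deductions = $160.22 + $235.96 + $0.00 + $5.34 + $7.74 + $19.52 + $177.28 + $138.20 = $744.26
Net pay = $2,670.38 − $744.26 = $1,926.12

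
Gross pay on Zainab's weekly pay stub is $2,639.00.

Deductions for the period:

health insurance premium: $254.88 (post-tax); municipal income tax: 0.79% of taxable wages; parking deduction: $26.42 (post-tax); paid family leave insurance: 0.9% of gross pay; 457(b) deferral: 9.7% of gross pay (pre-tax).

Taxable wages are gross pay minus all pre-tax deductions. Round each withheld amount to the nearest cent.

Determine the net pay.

457(b) deferral: $2,639.00 × 0.097 = $255.98
Taxable wages = $2,639.00 − $255.98 = $2,383.02
Municipal income tax: $2,383.02 × 0.0079 = $18.83
Paid family leave insurance: $2,639.00 × 0.009 = $23.75
Health insurance premium: $254.88
Parking deduction: $26.42
Total deductions = $255.98 + $18.83 + $23.75 + $254.88 + $26.42 = $579.86
Net pay = $2,639.00 − $579.86 = $2,059.14

$2,059.14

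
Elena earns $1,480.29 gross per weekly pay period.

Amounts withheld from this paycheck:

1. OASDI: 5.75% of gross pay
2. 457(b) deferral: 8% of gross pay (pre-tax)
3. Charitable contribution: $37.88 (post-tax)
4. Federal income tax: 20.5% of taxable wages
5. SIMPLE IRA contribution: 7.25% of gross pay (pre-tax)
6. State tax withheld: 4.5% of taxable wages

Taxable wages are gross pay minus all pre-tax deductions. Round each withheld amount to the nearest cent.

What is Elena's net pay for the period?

SIMPLE IRA contribution: $1,480.29 × 0.0725 = $107.32
457(b) deferral: $1,480.29 × 0.08 = $118.42
Pre-tax total = $107.32 + $118.42 = $225.74
Taxable wages = $1,480.29 − $225.74 = $1,254.55
Federal income tax: $1,254.55 × 0.205 = $257.18
State tax withheld: $1,254.55 × 0.045 = $56.45
OASDI: $1,480.29 × 0.0575 = $85.12
Charitable contribution: $37.88
Total deductions = $107.32 + $118.42 + $257.18 + $56.45 + $85.12 + $37.88 = $662.37
Net pay = $1,480.29 − $662.37 = $817.92

$817.92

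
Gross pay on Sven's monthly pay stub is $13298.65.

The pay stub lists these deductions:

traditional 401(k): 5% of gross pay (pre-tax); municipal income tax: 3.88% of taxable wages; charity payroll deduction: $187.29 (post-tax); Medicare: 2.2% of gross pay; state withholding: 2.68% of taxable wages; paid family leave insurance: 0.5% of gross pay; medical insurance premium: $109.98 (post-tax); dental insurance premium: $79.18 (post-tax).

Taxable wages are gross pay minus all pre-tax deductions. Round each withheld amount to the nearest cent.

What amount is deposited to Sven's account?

$11069.44

Traditional 401(k): $13298.65 × 0.05 = $664.93
Taxable wages = $13298.65 − $664.93 = $12633.72
Municipal income tax: $12633.72 × 0.0388 = $490.19
State withholding: $12633.72 × 0.0268 = $338.58
Medicare: $13298.65 × 0.022 = $292.57
Paid family leave insurance: $13298.65 × 0.005 = $66.49
Dental insurance premium: $79.18
Charity payroll deduction: $187.29
Medical insurance premium: $109.98
Total deductions = $664.93 + $490.19 + $338.58 + $292.57 + $66.49 + $79.18 + $187.29 + $109.98 = $2229.21
Net pay = $13298.65 − $2229.21 = $11069.44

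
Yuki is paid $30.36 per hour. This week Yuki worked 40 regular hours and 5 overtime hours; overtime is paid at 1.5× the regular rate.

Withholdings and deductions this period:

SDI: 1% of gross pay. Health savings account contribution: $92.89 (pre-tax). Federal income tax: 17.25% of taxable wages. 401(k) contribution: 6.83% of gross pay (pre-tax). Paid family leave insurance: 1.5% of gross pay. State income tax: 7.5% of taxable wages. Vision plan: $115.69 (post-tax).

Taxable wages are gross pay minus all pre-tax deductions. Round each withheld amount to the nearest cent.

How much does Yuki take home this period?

$789.42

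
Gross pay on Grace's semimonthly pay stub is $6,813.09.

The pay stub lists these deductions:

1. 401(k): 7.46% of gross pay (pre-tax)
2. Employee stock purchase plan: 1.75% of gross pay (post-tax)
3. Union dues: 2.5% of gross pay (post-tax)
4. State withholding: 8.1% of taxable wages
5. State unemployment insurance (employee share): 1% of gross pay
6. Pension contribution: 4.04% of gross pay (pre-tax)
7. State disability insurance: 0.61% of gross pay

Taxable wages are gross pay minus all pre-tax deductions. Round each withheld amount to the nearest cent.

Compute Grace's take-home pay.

$5,141.93

Pension contribution: $6,813.09 × 0.0404 = $275.25
401(k): $6,813.09 × 0.0746 = $508.26
Pre-tax total = $275.25 + $508.26 = $783.51
Taxable wages = $6,813.09 − $783.51 = $6,029.58
State withholding: $6,029.58 × 0.081 = $488.40
State disability insurance: $6,813.09 × 0.0061 = $41.56
State unemployment insurance (employee share): $6,813.09 × 0.01 = $68.13
Employee stock purchase plan: $6,813.09 × 0.0175 = $119.23
Union dues: $6,813.09 × 0.025 = $170.33
Total deductions = $275.25 + $508.26 + $488.40 + $41.56 + $68.13 + $119.23 + $170.33 = $1,671.16
Net pay = $6,813.09 − $1,671.16 = $5,141.93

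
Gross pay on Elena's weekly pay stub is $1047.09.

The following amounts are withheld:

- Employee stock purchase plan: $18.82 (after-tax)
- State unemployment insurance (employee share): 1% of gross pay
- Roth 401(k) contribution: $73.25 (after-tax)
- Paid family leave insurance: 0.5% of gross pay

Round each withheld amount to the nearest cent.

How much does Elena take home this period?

State unemployment insurance (employee share): $1047.09 × 0.01 = $10.47
Paid family leave insurance: $1047.09 × 0.005 = $5.24
Employee stock purchase plan: $18.82
Roth 401(k) contribution: $73.25
Total deductions = $10.47 + $5.24 + $18.82 + $73.25 = $107.78
Net pay = $1047.09 − $107.78 = $939.31

$939.31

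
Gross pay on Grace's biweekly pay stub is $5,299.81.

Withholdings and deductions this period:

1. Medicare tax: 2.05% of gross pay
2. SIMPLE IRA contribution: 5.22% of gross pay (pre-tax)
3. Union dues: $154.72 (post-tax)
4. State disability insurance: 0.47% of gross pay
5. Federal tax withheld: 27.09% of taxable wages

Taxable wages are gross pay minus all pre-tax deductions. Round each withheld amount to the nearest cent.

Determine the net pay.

SIMPLE IRA contribution: $5,299.81 × 0.0522 = $276.65
Taxable wages = $5,299.81 − $276.65 = $5,023.16
Federal tax withheld: $5,023.16 × 0.2709 = $1,360.77
Medicare tax: $5,299.81 × 0.0205 = $108.65
State disability insurance: $5,299.81 × 0.0047 = $24.91
Union dues: $154.72
Total deductions = $276.65 + $1,360.77 + $108.65 + $24.91 + $154.72 = $1,925.70
Net pay = $5,299.81 − $1,925.70 = $3,374.11

$3,374.11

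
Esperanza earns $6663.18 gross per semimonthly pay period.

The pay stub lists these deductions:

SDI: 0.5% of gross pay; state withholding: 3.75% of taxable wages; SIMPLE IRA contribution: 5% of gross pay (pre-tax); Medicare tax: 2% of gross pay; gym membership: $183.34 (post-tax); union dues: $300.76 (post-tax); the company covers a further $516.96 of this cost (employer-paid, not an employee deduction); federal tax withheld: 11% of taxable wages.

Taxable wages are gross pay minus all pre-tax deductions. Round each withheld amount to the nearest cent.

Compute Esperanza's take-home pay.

SIMPLE IRA contribution: $6663.18 × 0.05 = $333.16
Taxable wages = $6663.18 − $333.16 = $6330.02
Federal tax withheld: $6330.02 × 0.11 = $696.30
State withholding: $6330.02 × 0.0375 = $237.38
Medicare tax: $6663.18 × 0.02 = $133.26
SDI: $6663.18 × 0.005 = $33.32
Gym membership: $183.34
Union dues: $300.76
(Employer's $516.96 toward union dues is not withheld from the employee.)
Total deductions = $333.16 + $696.30 + $237.38 + $133.26 + $33.32 + $183.34 + $300.76 = $1917.52
Net pay = $6663.18 − $1917.52 = $4745.66

$4745.66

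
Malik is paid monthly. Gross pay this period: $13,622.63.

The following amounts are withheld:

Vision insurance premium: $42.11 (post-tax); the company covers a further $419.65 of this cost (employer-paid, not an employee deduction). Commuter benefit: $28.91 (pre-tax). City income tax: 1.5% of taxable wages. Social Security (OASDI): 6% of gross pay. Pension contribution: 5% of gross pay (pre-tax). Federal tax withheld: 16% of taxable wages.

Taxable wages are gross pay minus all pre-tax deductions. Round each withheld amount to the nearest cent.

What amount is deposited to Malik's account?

Pension contribution: $13,622.63 × 0.05 = $681.13
Commuter benefit: $28.91
Pre-tax total = $681.13 + $28.91 = $710.04
Taxable wages = $13,622.63 − $710.04 = $12,912.59
Federal tax withheld: $12,912.59 × 0.16 = $2,066.01
City income tax: $12,912.59 × 0.015 = $193.69
Social Security (OASDI): $13,622.63 × 0.06 = $817.36
Vision insurance premium: $42.11
(Employer's $419.65 toward vision insurance premium is not withheld from the employee.)
Total deductions = $681.13 + $28.91 + $2,066.01 + $193.69 + $817.36 + $42.11 = $3,829.21
Net pay = $13,622.63 − $3,829.21 = $9,793.42

$9,793.42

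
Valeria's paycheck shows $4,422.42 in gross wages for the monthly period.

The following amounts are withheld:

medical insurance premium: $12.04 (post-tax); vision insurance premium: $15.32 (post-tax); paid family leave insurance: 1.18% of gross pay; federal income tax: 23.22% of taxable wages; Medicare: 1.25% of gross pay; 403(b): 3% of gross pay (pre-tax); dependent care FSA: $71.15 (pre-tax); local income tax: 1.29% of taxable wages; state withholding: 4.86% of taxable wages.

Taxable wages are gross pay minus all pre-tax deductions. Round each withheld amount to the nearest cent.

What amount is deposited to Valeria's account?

$2,844.78

403(b): $4,422.42 × 0.03 = $132.67
Dependent care FSA: $71.15
Pre-tax total = $132.67 + $71.15 = $203.82
Taxable wages = $4,422.42 − $203.82 = $4,218.60
Federal income tax: $4,218.60 × 0.2322 = $979.56
State withholding: $4,218.60 × 0.0486 = $205.02
Local income tax: $4,218.60 × 0.0129 = $54.42
Paid family leave insurance: $4,422.42 × 0.0118 = $52.18
Medicare: $4,422.42 × 0.0125 = $55.28
Vision insurance premium: $15.32
Medical insurance premium: $12.04
Total deductions = $132.67 + $71.15 + $979.56 + $205.02 + $54.42 + $52.18 + $55.28 + $15.32 + $12.04 = $1,577.64
Net pay = $4,422.42 − $1,577.64 = $2,844.78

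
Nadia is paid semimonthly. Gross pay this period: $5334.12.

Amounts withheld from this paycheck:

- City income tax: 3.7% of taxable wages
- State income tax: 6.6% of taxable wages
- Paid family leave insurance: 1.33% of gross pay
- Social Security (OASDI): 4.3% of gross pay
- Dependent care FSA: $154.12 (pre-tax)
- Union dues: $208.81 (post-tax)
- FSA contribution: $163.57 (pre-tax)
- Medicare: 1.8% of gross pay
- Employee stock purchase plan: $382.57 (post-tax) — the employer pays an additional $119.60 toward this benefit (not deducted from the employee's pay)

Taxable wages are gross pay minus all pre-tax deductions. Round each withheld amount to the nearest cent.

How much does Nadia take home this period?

Dependent care FSA: $154.12
FSA contribution: $163.57
Pre-tax total = $154.12 + $163.57 = $317.69
Taxable wages = $5334.12 − $317.69 = $5016.43
State income tax: $5016.43 × 0.066 = $331.08
City income tax: $5016.43 × 0.037 = $185.61
Medicare: $5334.12 × 0.018 = $96.01
Paid family leave insurance: $5334.12 × 0.0133 = $70.94
Social Security (OASDI): $5334.12 × 0.043 = $229.37
Employee stock purchase plan: $382.57
Union dues: $208.81
(Employer's $119.60 toward employee stock purchase plan is not withheld from the employee.)
Total deductions = $154.12 + $163.57 + $331.08 + $185.61 + $96.01 + $70.94 + $229.37 + $382.57 + $208.81 = $1822.08
Net pay = $5334.12 − $1822.08 = $3512.04

$3512.04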